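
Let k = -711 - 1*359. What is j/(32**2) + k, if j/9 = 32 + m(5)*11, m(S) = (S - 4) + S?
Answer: -547399/512 ≈ -1069.1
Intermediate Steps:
m(S) = -4 + 2*S (m(S) = (-4 + S) + S = -4 + 2*S)
j = 882 (j = 9*(32 + (-4 + 2*5)*11) = 9*(32 + (-4 + 10)*11) = 9*(32 + 6*11) = 9*(32 + 66) = 9*98 = 882)
k = -1070 (k = -711 - 359 = -1070)
j/(32**2) + k = 882/(32**2) - 1070 = 882/1024 - 1070 = 882*(1/1024) - 1070 = 441/512 - 1070 = -547399/512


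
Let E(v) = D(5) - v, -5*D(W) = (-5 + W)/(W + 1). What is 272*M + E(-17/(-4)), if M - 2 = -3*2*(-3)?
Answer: 21743/4 ≈ 5435.8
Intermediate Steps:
D(W) = -(-5 + W)/(5*(1 + W)) (D(W) = -(-5 + W)/(5*(W + 1)) = -(-5 + W)/(5*(1 + W)))
M = 20 (M = 2 - 3*2*(-3) = 2 - 6*(-3) = 2 + 18 = 20)
E(v) = -v (E(v) = (5 - 1*5)/(5*(1 + 5)) - v = (⅕)*(5 - 5)/6 - v = (⅕)*(⅙)*0 - v = 0 - v = -v)
272*M + E(-17/(-4)) = 272*20 - (-17)/(-4) = 5440 - (-17)*(-1)/4 = 5440 - 1*17/4 = 5440 - 17/4 = 21743/4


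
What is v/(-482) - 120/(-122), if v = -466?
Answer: 28673/14701 ≈ 1.9504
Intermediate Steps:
v/(-482) - 120/(-122) = -466/(-482) - 120/(-122) = -466*(-1/482) - 120*(-1/122) = 233/241 + 60/61 = 28673/14701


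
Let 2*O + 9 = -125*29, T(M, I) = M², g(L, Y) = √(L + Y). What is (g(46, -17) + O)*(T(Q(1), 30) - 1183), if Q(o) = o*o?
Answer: 2147694 - 1182*√29 ≈ 2.1413e+6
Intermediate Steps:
Q(o) = o²
O = -1817 (O = -9/2 + (-125*29)/2 = -9/2 + (½)*(-3625) = -9/2 - 3625/2 = -1817)
(g(46, -17) + O)*(T(Q(1), 30) - 1183) = (√(46 - 17) - 1817)*((1²)² - 1183) = (√29 - 1817)*(1² - 1183) = (-1817 + √29)*(1 - 1183) = (-1817 + √29)*(-1182) = 2147694 - 1182*√29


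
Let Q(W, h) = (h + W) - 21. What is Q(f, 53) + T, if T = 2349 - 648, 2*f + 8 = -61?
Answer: 3397/2 ≈ 1698.5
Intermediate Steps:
f = -69/2 (f = -4 + (1/2)*(-61) = -4 - 61/2 = -69/2 ≈ -34.500)
Q(W, h) = -21 + W + h (Q(W, h) = (W + h) - 21 = -21 + W + h)
T = 1701
Q(f, 53) + T = (-21 - 69/2 + 53) + 1701 = -5/2 + 1701 = 3397/2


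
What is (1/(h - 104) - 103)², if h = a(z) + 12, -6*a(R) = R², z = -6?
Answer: 101909025/9604 ≈ 10611.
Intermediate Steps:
a(R) = -R²/6
h = 6 (h = -⅙*(-6)² + 12 = -⅙*36 + 12 = -6 + 12 = 6)
(1/(h - 104) - 103)² = (1/(6 - 104) - 103)² = (1/(-98) - 103)² = (-1/98 - 103)² = (-10095/98)² = 101909025/9604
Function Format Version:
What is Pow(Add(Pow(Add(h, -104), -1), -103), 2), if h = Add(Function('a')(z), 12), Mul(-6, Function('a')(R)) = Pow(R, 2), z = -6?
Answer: Rational(101909025, 9604) ≈ 10611.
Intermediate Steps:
Function('a')(R) = Mul(Rational(-1, 6), Pow(R, 2))
h = 6 (h = Add(Mul(Rational(-1, 6), Pow(-6, 2)), 12) = Add(Mul(Rational(-1, 6), 36), 12) = Add(-6, 12) = 6)
Pow(Add(Pow(Add(h, -104), -1), -103), 2) = Pow(Add(Pow(Add(6, -104), -1), -103), 2) = Pow(Add(Pow(-98, -1), -103), 2) = Pow(Add(Rational(-1, 98), -103), 2) = Pow(Rational(-10095, 98), 2) = Rational(101909025, 9604)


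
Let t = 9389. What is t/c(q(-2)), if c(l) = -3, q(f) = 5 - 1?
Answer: -9389/3 ≈ -3129.7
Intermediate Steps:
q(f) = 4
t/c(q(-2)) = 9389/(-3) = 9389*(-⅓) = -9389/3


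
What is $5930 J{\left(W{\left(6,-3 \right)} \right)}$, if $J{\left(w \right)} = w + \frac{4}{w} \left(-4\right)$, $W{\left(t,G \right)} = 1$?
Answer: $-88950$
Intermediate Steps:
$J{\left(w \right)} = w - \frac{16}{w}$
$5930 J{\left(W{\left(6,-3 \right)} \right)} = 5930 \left(1 - \frac{16}{1}\right) = 5930 \left(1 - 16\right) = 5930 \left(-15\right) = -88950$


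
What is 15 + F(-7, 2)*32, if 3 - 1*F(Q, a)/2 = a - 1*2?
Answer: 207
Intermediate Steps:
F(Q, a) = 10 - 2*a (F(Q, a) = 6 - 2*(a - 1*2) = 6 - 2*(a - 2) = 6 - 2*(-2 + a) = 6 + (4 - 2*a) = 10 - 2*a)
15 + F(-7, 2)*32 = 15 + (10 - 2*2)*32 = 15 + (10 - 4)*32 = 15 + 6*32 = 15 + 192 = 207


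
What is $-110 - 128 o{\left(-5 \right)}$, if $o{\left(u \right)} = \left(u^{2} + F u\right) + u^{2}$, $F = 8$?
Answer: $-1390$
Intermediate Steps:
$o{\left(u \right)} = 2 u^{2} + 8 u$ ($o{\left(u \right)} = \left(u^{2} + 8 u\right) + u^{2} = 2 u^{2} + 8 u$)
$-110 - 128 o{\left(-5 \right)} = -110 - 128 \cdot 2 \left(-5\right) \left(4 - 5\right) = -110 - 128 \cdot 2 \left(-5\right) \left(-1\right) = -110 - 1280 = -1390$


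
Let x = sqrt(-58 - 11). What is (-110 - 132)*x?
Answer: -242*I*sqrt(69) ≈ -2010.2*I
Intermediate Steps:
x = I*sqrt(69) (x = sqrt(-69) = I*sqrt(69) ≈ 8.3066*I)
(-110 - 132)*x = (-110 - 132)*(I*sqrt(69)) = -242*I*sqrt(69)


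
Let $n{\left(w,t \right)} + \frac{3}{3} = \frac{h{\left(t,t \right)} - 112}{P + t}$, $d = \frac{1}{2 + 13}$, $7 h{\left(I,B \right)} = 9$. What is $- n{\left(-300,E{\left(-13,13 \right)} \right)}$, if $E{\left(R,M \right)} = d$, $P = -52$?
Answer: $- \frac{6172}{5453} \approx -1.1319$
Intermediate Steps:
$h{\left(I,B \right)} = \frac{9}{7}$ ($h{\left(I,B \right)} = \frac{1}{7} \cdot 9 = \frac{9}{7}$)
$d = \frac{1}{15} \approx 0.066667$
$E{\left(R,M \right)} = \frac{1}{15}$
$n{\left(w,t \right)} = -1 - \frac{775}{7 \left(-52 + t\right)}$ ($n{\left(w,t \right)} = -1 + \frac{\frac{9}{7} - 112}{-52 + t} = -1 - \frac{775}{7 \left(-52 + t\right)}$)
$- n{\left(-300,E{\left(-13,13 \right)} \right)} = - \frac{- \frac{411}{7} - \frac{1}{15}}{-52 + \frac{1}{15}} = - \frac{- \frac{411}{7} - \frac{1}{15}}{- \frac{779}{15}} = - \frac{\left(-15\right) \left(-6172\right)}{779 \cdot 105} = \left(-1\right) \frac{6172}{5453} = - \frac{6172}{5453}$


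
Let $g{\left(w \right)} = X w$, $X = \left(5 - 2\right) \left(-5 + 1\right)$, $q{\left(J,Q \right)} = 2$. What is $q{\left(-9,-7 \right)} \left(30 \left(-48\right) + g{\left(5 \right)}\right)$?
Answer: $-3000$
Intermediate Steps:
$X = -12$ ($X = 3 \left(-4\right) = -12$)
$g{\left(w \right)} = - 12 w$
$q{\left(-9,-7 \right)} \left(30 \left(-48\right) + g{\left(5 \right)}\right) = 2 \left(30 \left(-48\right) - 60\right) = 2 \left(-1440 - 60\right) = 2 \left(-1500\right) = -3000$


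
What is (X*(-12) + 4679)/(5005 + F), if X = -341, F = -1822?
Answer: 8771/3183 ≈ 2.7556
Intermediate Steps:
(X*(-12) + 4679)/(5005 + F) = (-341*(-12) + 4679)/(5005 - 1822) = (4092 + 4679)/3183 = 8771*(1/3183) = 8771/3183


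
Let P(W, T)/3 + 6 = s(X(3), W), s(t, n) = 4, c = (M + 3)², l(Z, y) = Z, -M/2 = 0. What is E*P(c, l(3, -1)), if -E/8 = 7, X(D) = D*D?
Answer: 336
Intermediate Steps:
X(D) = D²
M = 0 (M = -2*0 = 0)
c = 9 (c = (0 + 3)² = 3² = 9)
P(W, T) = -6 (P(W, T) = -18 + 3*4 = -18 + 12 = -6)
E = -56 (E = -8*7 = -56)
E*P(c, l(3, -1)) = -56*(-6) = 336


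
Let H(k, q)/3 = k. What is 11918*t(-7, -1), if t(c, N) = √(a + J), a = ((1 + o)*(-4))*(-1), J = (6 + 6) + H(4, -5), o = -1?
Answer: 23836*√6 ≈ 58386.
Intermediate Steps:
H(k, q) = 3*k
J = 24 (J = (6 + 6) + 3*4 = 12 + 12 = 24)
a = 0 (a = ((1 - 1)*(-4))*(-1) = (0*(-4))*(-1) = 0*(-1) = 0)
t(c, N) = 2*√6 (t(c, N) = √(0 + 24) = √24 = 2*√6)
11918*t(-7, -1) = 11918*(2*√6) = 23836*√6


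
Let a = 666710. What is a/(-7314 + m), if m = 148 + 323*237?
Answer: 133342/13877 ≈ 9.6089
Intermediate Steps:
m = 76699 (m = 148 + 76551 = 76699)
a/(-7314 + m) = 666710/(-7314 + 76699) = 666710/69385 = 666710*(1/69385) = 133342/13877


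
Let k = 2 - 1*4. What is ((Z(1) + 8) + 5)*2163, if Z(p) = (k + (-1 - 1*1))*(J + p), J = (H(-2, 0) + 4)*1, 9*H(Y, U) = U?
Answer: -15141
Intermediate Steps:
H(Y, U) = U/9
k = -2 (k = 2 - 4 = -2)
J = 4 (J = ((⅑)*0 + 4)*1 = (0 + 4)*1 = 4*1 = 4)
Z(p) = -16 - 4*p (Z(p) = (-2 + (-1 - 1*1))*(4 + p) = (-2 + (-1 - 1))*(4 + p) = (-2 - 2)*(4 + p) = -4*(4 + p) = -16 - 4*p)
((Z(1) + 8) + 5)*2163 = (((-16 - 4*1) + 8) + 5)*2163 = (((-16 - 4) + 8) + 5)*2163 = ((-20 + 8) + 5)*2163 = (-12 + 5)*2163 = -7*2163 = -15141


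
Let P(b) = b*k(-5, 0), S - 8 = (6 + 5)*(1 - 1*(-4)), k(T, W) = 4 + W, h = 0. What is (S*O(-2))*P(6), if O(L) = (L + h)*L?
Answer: 6048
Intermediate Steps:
O(L) = L**2 (O(L) = (L + 0)*L = L*L = L**2)
S = 63 (S = 8 + (6 + 5)*(1 - 1*(-4)) = 8 + 11*(1 + 4) = 8 + 11*5 = 8 + 55 = 63)
P(b) = 4*b (P(b) = b*(4 + 0) = b*4 = 4*b)
(S*O(-2))*P(6) = (63*(-2)**2)*(4*6) = (63*4)*24 = 252*24 = 6048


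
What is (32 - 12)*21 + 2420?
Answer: 2840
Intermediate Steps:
(32 - 12)*21 + 2420 = 20*21 + 2420 = 420 + 2420 = 2840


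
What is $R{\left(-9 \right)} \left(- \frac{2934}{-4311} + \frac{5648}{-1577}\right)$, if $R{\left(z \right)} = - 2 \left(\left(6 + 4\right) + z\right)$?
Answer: $\frac{4382580}{755383} \approx 5.8018$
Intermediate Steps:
$R{\left(z \right)} = -20 - 2 z$ ($R{\left(z \right)} = - 2 \left(10 + z\right) = -20 - 2 z$)
$R{\left(-9 \right)} \left(- \frac{2934}{-4311} + \frac{5648}{-1577}\right) = \left(-20 - -18\right) \left(- \frac{2934}{-4311} + \frac{5648}{-1577}\right) = \left(-20 + 18\right) \left(\left(-2934\right) \left(- \frac{1}{4311}\right) + 5648 \left(- \frac{1}{1577}\right)\right) = - 2 \left(\frac{326}{479} - \frac{5648}{1577}\right) = \left(-2\right) \left(- \frac{2191290}{755383}\right) = \frac{4382580}{755383}$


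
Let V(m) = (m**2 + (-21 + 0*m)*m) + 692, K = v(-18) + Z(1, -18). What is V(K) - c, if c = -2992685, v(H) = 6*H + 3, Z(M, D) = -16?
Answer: 3010559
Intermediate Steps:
v(H) = 3 + 6*H
K = -121 (K = (3 + 6*(-18)) - 16 = (3 - 108) - 16 = -105 - 16 = -121)
V(m) = 692 + m**2 - 21*m (V(m) = (m**2 + (-21 + 0)*m) + 692 = (m**2 - 21*m) + 692 = 692 + m**2 - 21*m)
V(K) - c = (692 + (-121)**2 - 21*(-121)) - 1*(-2992685) = (692 + 14641 + 2541) + 2992685 = 17874 + 2992685 = 3010559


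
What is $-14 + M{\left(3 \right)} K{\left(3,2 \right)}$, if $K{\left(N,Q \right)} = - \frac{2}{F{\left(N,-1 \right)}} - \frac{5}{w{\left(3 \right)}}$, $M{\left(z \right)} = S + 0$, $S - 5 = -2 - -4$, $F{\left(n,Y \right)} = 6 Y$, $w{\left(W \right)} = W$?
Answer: $- \frac{70}{3} \approx -23.333$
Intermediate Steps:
$S = 7$ ($S = 5 - -2 = 5 + \left(-2 + 4\right) = 5 + 2 = 7$)
$M{\left(z \right)} = 7$ ($M{\left(z \right)} = 7 + 0 = 7$)
$K{\left(N,Q \right)} = - \frac{4}{3}$ ($K{\left(N,Q \right)} = - \frac{2}{6 \left(-1\right)} - \frac{5}{3} = - \frac{2}{-6} - \frac{5}{3} = \left(-2\right) \left(- \frac{1}{6}\right) - \frac{5}{3} = \frac{1}{3} - \frac{5}{3} = - \frac{4}{3}$)
$-14 + M{\left(3 \right)} K{\left(3,2 \right)} = -14 + 7 \left(- \frac{4}{3}\right) = -14 - \frac{28}{3} = - \frac{70}{3}$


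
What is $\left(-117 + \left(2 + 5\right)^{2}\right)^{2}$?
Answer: $4624$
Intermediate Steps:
$\left(-117 + \left(2 + 5\right)^{2}\right)^{2} = \left(-117 + 7^{2}\right)^{2} = \left(-117 + 49\right)^{2} = \left(-68\right)^{2} = 4624$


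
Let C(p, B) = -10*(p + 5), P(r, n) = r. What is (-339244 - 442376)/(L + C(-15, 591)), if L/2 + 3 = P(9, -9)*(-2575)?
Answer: 27915/1652 ≈ 16.898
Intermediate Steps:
C(p, B) = -50 - 10*p (C(p, B) = -10*(5 + p) = -50 - 10*p)
L = -46356 (L = -6 + 2*(9*(-2575)) = -6 + 2*(-23175) = -6 - 46350 = -46356)
(-339244 - 442376)/(L + C(-15, 591)) = (-339244 - 442376)/(-46356 + (-50 - 10*(-15))) = -781620/(-46356 + (-50 + 150)) = -781620/(-46356 + 100) = -781620/(-46256) = -781620*(-1/46256) = 27915/1652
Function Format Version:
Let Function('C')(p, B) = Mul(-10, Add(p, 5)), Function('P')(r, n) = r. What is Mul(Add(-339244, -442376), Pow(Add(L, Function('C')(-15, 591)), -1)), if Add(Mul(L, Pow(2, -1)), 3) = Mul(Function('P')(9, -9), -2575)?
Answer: Rational(27915, 1652) ≈ 16.898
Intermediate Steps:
Function('C')(p, B) = Add(-50, Mul(-10, p)) (Function('C')(p, B) = Mul(-10, Add(5, p)) = Add(-50, Mul(-10, p)))
L = -46356 (L = Add(-6, Mul(2, Mul(9, -2575))) = Add(-6, Mul(2, -23175)) = Add(-6, -46350) = -46356)
Mul(Add(-339244, -442376), Pow(Add(L, Function('C')(-15, 591)), -1)) = Mul(Add(-339244, -442376), Pow(Add(-46356, Add(-50, Mul(-10, -15))), -1)) = Mul(-781620, Pow(Add(-46356, Add(-50, 150)), -1)) = Mul(-781620, Pow(Add(-46356, 100), -1)) = Mul(-781620, Pow(-46256, -1)) = Mul(-781620, Rational(-1, 46256)) = Rational(27915, 1652)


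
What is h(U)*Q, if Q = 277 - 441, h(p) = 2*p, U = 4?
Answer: -1312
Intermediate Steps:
Q = -164
h(U)*Q = (2*4)*(-164) = 8*(-164) = -1312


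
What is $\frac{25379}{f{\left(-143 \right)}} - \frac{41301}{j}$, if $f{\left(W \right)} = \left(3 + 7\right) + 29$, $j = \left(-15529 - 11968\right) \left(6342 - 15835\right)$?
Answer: $\frac{6624653913220}{10180131819} \approx 650.74$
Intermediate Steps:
$j = 261029021$ ($j = \left(-27497\right) \left(-9493\right) = 261029021$)
$f{\left(W \right)} = 39$ ($f{\left(W \right)} = 10 + 29 = 39$)
$\frac{25379}{f{\left(-143 \right)}} - \frac{41301}{j} = \frac{25379}{39} - \frac{41301}{261029021} = \frac{6624653913220}{10180131819}$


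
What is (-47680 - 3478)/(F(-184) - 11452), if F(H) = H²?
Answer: -25579/11202 ≈ -2.2834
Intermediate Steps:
(-47680 - 3478)/(F(-184) - 11452) = (-47680 - 3478)/((-184)² - 11452) = -51158/(33856 - 11452) = -51158/22404 = -51158*1/22404 = -25579/11202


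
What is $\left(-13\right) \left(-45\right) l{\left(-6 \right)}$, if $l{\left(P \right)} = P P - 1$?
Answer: $20475$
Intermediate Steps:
$l{\left(P \right)} = -1 + P^{2}$ ($l{\left(P \right)} = P^{2} - 1 = -1 + P^{2}$)
$\left(-13\right) \left(-45\right) l{\left(-6 \right)} = \left(-13\right) \left(-45\right) \left(-1 + \left(-6\right)^{2}\right) = 585 \left(-1 + 36\right) = 585 \cdot 35 = 20475$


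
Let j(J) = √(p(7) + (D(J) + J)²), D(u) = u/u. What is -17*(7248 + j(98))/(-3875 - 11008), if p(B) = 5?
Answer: 41072/4961 + 17*√9806/14883 ≈ 8.3921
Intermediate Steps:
D(u) = 1
j(J) = √(5 + (1 + J)²)
-17*(7248 + j(98))/(-3875 - 11008) = -17*(7248 + √(5 + (1 + 98)²))/(-3875 - 11008) = -17*(7248 + √(5 + 99²))/(-14883) = -17*(7248 + √(5 + 9801))*(-1)/14883 = -17*(7248 + √9806)*(-1)/14883 = -17*(-2416/4961 - √9806/14883) = 41072/4961 + 17*√9806/14883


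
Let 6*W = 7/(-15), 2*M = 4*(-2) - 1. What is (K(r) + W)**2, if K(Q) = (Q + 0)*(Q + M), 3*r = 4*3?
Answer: 34969/8100 ≈ 4.3172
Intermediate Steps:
M = -9/2 (M = (4*(-2) - 1)/2 = (-8 - 1)/2 = (1/2)*(-9) = -9/2 ≈ -4.5000)
r = 4 (r = (4*3)/3 = (1/3)*12 = 4)
K(Q) = Q*(-9/2 + Q) (K(Q) = (Q + 0)*(Q - 9/2) = Q*(-9/2 + Q))
W = -7/90 (W = (7/(-15))/6 = (7*(-1/15))/6 = (1/6)*(-7/15) = -7/90 ≈ -0.077778)
(K(r) + W)**2 = ((1/2)*4*(-9 + 2*4) - 7/90)**2 = ((1/2)*4*(-9 + 8) - 7/90)**2 = ((1/2)*4*(-1) - 7/90)**2 = (-2 - 7/90)**2 = (-187/90)**2 = 34969/8100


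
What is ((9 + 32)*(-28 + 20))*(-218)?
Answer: 71504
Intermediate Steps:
((9 + 32)*(-28 + 20))*(-218) = (41*(-8))*(-218) = -328*(-218) = 71504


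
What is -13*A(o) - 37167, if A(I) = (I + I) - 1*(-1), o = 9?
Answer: -37414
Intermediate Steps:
A(I) = 1 + 2*I (A(I) = 2*I + 1 = 1 + 2*I)
-13*A(o) - 37167 = -13*(1 + 2*9) - 37167 = -13*(1 + 18) - 37167 = -13*19 - 37167 = -247 - 37167 = -37414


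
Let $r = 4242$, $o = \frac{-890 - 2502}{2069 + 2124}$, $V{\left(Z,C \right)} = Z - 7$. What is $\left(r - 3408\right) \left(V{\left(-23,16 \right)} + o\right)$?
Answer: $- \frac{107737788}{4193} \approx -25695.0$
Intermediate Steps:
$V{\left(Z,C \right)} = -7 + Z$
$o = - \frac{3392}{4193} \approx -0.80897$
$\left(r - 3408\right) \left(V{\left(-23,16 \right)} + o\right) = \left(4242 - 3408\right) \left(\left(-7 - 23\right) - \frac{3392}{4193}\right) = 834 \left(-30 - \frac{3392}{4193}\right) = 834 \left(- \frac{129182}{4193}\right) = - \frac{107737788}{4193}$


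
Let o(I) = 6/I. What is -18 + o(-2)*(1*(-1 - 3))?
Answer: -6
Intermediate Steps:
-18 + o(-2)*(1*(-1 - 3)) = -18 + (6/(-2))*(1*(-1 - 3)) = -18 + (6*(-½))*(1*(-4)) = -18 - 3*(-4) = -18 + 12 = -6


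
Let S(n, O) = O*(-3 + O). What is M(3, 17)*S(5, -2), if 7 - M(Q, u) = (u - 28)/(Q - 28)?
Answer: 328/5 ≈ 65.600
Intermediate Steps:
M(Q, u) = 7 - (-28 + u)/(-28 + Q) (M(Q, u) = 7 - (u - 28)/(Q - 28) = 7 - (-28 + u)/(-28 + Q))
M(3, 17)*S(5, -2) = ((-168 - 1*17 + 7*3)/(-28 + 3))*(-2*(-3 - 2)) = ((-168 - 17 + 21)/(-25))*(-2*(-5)) = -1/25*(-164)*10 = (164/25)*10 = 328/5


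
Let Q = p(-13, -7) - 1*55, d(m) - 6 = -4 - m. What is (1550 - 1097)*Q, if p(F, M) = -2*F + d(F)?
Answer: -6342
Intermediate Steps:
d(m) = 2 - m (d(m) = 6 + (-4 - m) = 2 - m)
p(F, M) = 2 - 3*F (p(F, M) = -2*F + (2 - F) = 2 - 3*F)
Q = -14 (Q = (2 - 3*(-13)) - 1*55 = (2 + 39) - 55 = 41 - 55 = -14)
(1550 - 1097)*Q = (1550 - 1097)*(-14) = 453*(-14) = -6342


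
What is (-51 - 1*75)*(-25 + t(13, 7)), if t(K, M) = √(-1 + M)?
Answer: 3150 - 126*√6 ≈ 2841.4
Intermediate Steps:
(-51 - 1*75)*(-25 + t(13, 7)) = (-51 - 1*75)*(-25 + √(-1 + 7)) = (-51 - 75)*(-25 + √6) = -126*(-25 + √6) = 3150 - 126*√6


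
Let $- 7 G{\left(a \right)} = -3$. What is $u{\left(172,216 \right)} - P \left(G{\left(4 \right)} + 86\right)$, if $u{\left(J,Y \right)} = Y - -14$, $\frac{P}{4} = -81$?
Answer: $\frac{197630}{7} \approx 28233.0$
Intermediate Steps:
$P = -324$ ($P = 4 \left(-81\right) = -324$)
$u{\left(J,Y \right)} = 14 + Y$ ($u{\left(J,Y \right)} = Y + 14 = 14 + Y$)
$G{\left(a \right)} = \frac{3}{7}$ ($G{\left(a \right)} = \left(- \frac{1}{7}\right) \left(-3\right) = \frac{3}{7}$)
$u{\left(172,216 \right)} - P \left(G{\left(4 \right)} + 86\right) = \left(14 + 216\right) - - 324 \left(\frac{3}{7} + 86\right) = 230 - \left(-324\right) \frac{605}{7} = 230 - - \frac{196020}{7} = 230 + \frac{196020}{7} = \frac{197630}{7}$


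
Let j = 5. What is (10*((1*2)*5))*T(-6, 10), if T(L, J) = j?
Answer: 500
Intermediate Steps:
T(L, J) = 5
(10*((1*2)*5))*T(-6, 10) = (10*((1*2)*5))*5 = (10*(2*5))*5 = (10*10)*5 = 100*5 = 500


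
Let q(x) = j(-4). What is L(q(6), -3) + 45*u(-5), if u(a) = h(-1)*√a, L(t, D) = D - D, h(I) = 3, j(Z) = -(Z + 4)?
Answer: 135*I*√5 ≈ 301.87*I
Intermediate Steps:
j(Z) = -4 - Z (j(Z) = -(4 + Z) = -4 - Z)
q(x) = 0 (q(x) = -4 - 1*(-4) = -4 + 4 = 0)
L(t, D) = 0
u(a) = 3*√a
L(q(6), -3) + 45*u(-5) = 0 + 45*(3*√(-5)) = 0 + 45*(3*(I*√5)) = 0 + 45*(3*I*√5) = 0 + 135*I*√5 = 135*I*√5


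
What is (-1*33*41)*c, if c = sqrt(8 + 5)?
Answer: -1353*sqrt(13) ≈ -4878.3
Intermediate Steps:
c = sqrt(13) ≈ 3.6056
(-1*33*41)*c = (-1*33*41)*sqrt(13) = (-33*41)*sqrt(13) = -1353*sqrt(13)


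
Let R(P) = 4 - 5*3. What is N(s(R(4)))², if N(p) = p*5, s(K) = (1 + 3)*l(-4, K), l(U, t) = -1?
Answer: 400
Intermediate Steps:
R(P) = -11 (R(P) = 4 - 15 = -11)
s(K) = -4 (s(K) = (1 + 3)*(-1) = 4*(-1) = -4)
N(p) = 5*p
N(s(R(4)))² = (5*(-4))² = (-20)² = 400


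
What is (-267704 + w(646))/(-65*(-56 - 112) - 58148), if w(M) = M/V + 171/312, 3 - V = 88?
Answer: 139209747/24558560 ≈ 5.6685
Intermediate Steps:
V = -85 (V = 3 - 1*88 = 3 - 88 = -85)
w(M) = 57/104 - M/85 (w(M) = M/(-85) + 171/312 = M*(-1/85) + 171*(1/312) = -M/85 + 57/104 = 57/104 - M/85)
(-267704 + w(646))/(-65*(-56 - 112) - 58148) = (-267704 + (57/104 - 1/85*646))/(-65*(-56 - 112) - 58148) = (-267704 + (57/104 - 38/5))/(-65*(-168) - 58148) = (-267704 - 3667/520)/(10920 - 58148) = -139209747/520/(-47228) = -139209747/520*(-1/47228) = 139209747/24558560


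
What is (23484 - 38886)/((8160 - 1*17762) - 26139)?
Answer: 15402/35741 ≈ 0.43093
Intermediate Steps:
(23484 - 38886)/((8160 - 1*17762) - 26139) = -15402/((8160 - 17762) - 26139) = -15402/(-9602 - 26139) = -15402/(-35741) = -15402*(-1/35741) = 15402/35741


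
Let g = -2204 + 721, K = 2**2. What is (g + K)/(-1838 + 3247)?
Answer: -1479/1409 ≈ -1.0497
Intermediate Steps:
K = 4
g = -1483
(g + K)/(-1838 + 3247) = (-1483 + 4)/(-1838 + 3247) = -1479/1409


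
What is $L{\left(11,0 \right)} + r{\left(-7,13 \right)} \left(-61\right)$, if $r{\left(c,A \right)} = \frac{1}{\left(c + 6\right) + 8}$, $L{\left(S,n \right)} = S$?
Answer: $\frac{16}{7} \approx 2.2857$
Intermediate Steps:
$r{\left(c,A \right)} = \frac{1}{14 + c}$ ($r{\left(c,A \right)} = \frac{1}{\left(6 + c\right) + 8} = \frac{1}{14 + c}$)
$L{\left(11,0 \right)} + r{\left(-7,13 \right)} \left(-61\right) = 11 + \frac{1}{14 - 7} \left(-61\right) = 11 + \frac{1}{7} \left(-61\right) = 11 - \frac{61}{7} = \frac{16}{7}$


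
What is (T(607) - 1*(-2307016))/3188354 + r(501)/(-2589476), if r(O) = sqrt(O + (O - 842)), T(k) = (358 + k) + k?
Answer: 1154294/1594177 - sqrt(10)/647369 ≈ 0.72406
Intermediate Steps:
T(k) = 358 + 2*k
r(O) = sqrt(-842 + 2*O) (r(O) = sqrt(O + (-842 + O)) = sqrt(-842 + 2*O))
(T(607) - 1*(-2307016))/3188354 + r(501)/(-2589476) = ((358 + 2*607) - 1*(-2307016))/3188354 + sqrt(-842 + 2*501)/(-2589476) = ((358 + 1214) + 2307016)*(1/3188354) + sqrt(-842 + 1002)*(-1/2589476) = (1572 + 2307016)*(1/3188354) + sqrt(160)*(-1/2589476) = 2308588*(1/3188354) + (4*sqrt(10))*(-1/2589476) = 1154294/1594177 - sqrt(10)/647369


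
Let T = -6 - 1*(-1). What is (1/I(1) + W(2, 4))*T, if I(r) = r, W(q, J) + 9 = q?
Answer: 30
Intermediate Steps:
W(q, J) = -9 + q
T = -5 (T = -6 + 1 = -5)
(1/I(1) + W(2, 4))*T = (1/1 + (-9 + 2))*(-5) = (1 - 7)*(-5) = -6*(-5) = 30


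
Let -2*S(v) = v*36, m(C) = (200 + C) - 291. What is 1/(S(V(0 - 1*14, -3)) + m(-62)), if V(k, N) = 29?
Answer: -1/675 ≈ -0.0014815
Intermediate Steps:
m(C) = -91 + C
S(v) = -18*v (S(v) = -v*36/2 = -18*v)
1/(S(V(0 - 1*14, -3)) + m(-62)) = 1/(-18*29 + (-91 - 62)) = 1/(-522 - 153) = 1/(-675) = -1/675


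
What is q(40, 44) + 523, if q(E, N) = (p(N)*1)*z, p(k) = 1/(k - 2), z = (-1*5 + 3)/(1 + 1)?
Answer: 21965/42 ≈ 522.98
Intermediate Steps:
z = -1 (z = (-5 + 3)/2 = -2*½ = -1)
p(k) = 1/(-2 + k)
q(E, N) = -1/(-2 + N) (q(E, N) = (1/(-2 + N))*(-1) = -1/(-2 + N))
q(40, 44) + 523 = -1/(-2 + 44) + 523 = -1/42 + 523 = 21965/42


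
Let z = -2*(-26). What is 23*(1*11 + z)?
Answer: 1449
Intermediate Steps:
z = 52
23*(1*11 + z) = 23*(1*11 + 52) = 23*(11 + 52) = 23*63 = 1449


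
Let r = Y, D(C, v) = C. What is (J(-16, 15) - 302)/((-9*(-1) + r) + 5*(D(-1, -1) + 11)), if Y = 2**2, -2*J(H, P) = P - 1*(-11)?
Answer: -5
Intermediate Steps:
J(H, P) = -11/2 - P/2 (J(H, P) = -(P - 1*(-11))/2 = -(P + 11)/2 = -(11 + P)/2 = -11/2 - P/2)
Y = 4
r = 4
(J(-16, 15) - 302)/((-9*(-1) + r) + 5*(D(-1, -1) + 11)) = ((-11/2 - 1/2*15) - 302)/((-9*(-1) + 4) + 5*(-1 + 11)) = ((-11/2 - 15/2) - 302)/((9 + 4) + 5*10) = (-13 - 302)/(13 + 50) = -315/63 = -315*1/63 = -5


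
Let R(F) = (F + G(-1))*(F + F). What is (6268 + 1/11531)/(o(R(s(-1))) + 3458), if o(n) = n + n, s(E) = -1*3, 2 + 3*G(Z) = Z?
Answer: 72276309/40427686 ≈ 1.7878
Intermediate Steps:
G(Z) = -⅔ + Z/3
s(E) = -3
R(F) = 2*F*(-1 + F) (R(F) = (F + (-⅔ + (⅓)*(-1)))*(F + F) = (F + (-⅔ - ⅓))*(2*F) = (F - 1)*(2*F) = (-1 + F)*(2*F) = 2*F*(-1 + F))
o(n) = 2*n
(6268 + 1/11531)/(o(R(s(-1))) + 3458) = (6268 + 1/11531)/(2*(2*(-3)*(-1 - 3)) + 3458) = (6268 + 1/11531)/(2*(2*(-3)*(-4)) + 3458) = 72276309/(11531*(2*24 + 3458)) = 72276309/(11531*(48 + 3458)) = (72276309/11531)/3506 = (72276309/11531)*(1/3506) = 72276309/40427686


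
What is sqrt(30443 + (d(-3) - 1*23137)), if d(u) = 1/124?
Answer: sqrt(28084295)/62 ≈ 85.475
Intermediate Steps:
d(u) = 1/124
sqrt(30443 + (d(-3) - 1*23137)) = sqrt(30443 + (1/124 - 1*23137)) = sqrt(30443 + (1/124 - 23137)) = sqrt(30443 - 2868987/124) = sqrt(905945/124) = sqrt(28084295)/62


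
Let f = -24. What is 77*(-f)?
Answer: 1848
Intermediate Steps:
77*(-f) = 77*(-1*(-24)) = 77*24 = 1848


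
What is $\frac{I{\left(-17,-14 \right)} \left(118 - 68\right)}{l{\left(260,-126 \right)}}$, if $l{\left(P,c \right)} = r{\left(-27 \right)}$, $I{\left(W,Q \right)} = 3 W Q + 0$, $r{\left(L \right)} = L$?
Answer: $- \frac{11900}{9} \approx -1322.2$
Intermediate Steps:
$I{\left(W,Q \right)} = 3 Q W$ ($I{\left(W,Q \right)} = 3 Q W + 0 = 3 Q W$)
$l{\left(P,c \right)} = -27$
$\frac{I{\left(-17,-14 \right)} \left(118 - 68\right)}{l{\left(260,-126 \right)}} = \frac{3 \left(-14\right) \left(-17\right) \left(118 - 68\right)}{-27} = 714 \cdot 50 \left(- \frac{1}{27}\right) = 35700 \left(- \frac{1}{27}\right) = - \frac{11900}{9}$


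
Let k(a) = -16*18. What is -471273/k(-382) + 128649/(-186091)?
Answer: 29220870977/17864736 ≈ 1635.7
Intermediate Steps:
k(a) = -288
-471273/k(-382) + 128649/(-186091) = -471273/(-288) + 128649/(-186091) = -471273*(-1/288) + 128649*(-1/186091) = 157091/96 - 128649/186091 = 29220870977/17864736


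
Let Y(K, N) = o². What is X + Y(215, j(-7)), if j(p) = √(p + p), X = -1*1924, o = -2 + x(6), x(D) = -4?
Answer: -1888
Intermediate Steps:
o = -6 (o = -2 - 4 = -6)
X = -1924
j(p) = √2*√p (j(p) = √(2*p) = √2*√p)
Y(K, N) = 36 (Y(K, N) = (-6)² = 36)
X + Y(215, j(-7)) = -1924 + 36 = -1888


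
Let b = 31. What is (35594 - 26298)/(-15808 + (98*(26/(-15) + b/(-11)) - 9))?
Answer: -1533840/2683403 ≈ -0.57160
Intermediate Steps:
(35594 - 26298)/(-15808 + (98*(26/(-15) + b/(-11)) - 9)) = (35594 - 26298)/(-15808 + (98*(26/(-15) + 31/(-11)) - 9)) = 9296/(-15808 + (98*(26*(-1/15) + 31*(-1/11)) - 9)) = 9296/(-15808 + (98*(-26/15 - 31/11) - 9)) = 9296/(-15808 + (98*(-751/165) - 9)) = 9296/(-15808 + (-73598/165 - 9)) = 9296/(-15808 - 75083/165) = 9296/(-2683403/165) = 9296*(-165/2683403) = -1533840/2683403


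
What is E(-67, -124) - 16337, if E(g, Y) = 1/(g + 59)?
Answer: -130697/8 ≈ -16337.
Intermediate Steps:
E(g, Y) = 1/(59 + g)
E(-67, -124) - 16337 = 1/(59 - 67) - 16337 = 1/(-8) - 16337 = -⅛ - 16337 = -130697/8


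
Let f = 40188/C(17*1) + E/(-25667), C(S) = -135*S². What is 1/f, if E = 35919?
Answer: -19635255/47703631 ≈ -0.41161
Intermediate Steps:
f = -47703631/19635255 (f = 40188/((-135*(17*1)²)) + 35919/(-25667) = 40188/((-135*17²)) + 35919*(-1/25667) = 40188/((-135*289)) - 35919/25667 = 40188/(-39015) - 35919/25667 = 40188*(-1/39015) - 35919/25667 = -788/765 - 35919/25667 = -47703631/19635255 ≈ -2.4295)
1/f = 1/(-47703631/19635255) = -19635255/47703631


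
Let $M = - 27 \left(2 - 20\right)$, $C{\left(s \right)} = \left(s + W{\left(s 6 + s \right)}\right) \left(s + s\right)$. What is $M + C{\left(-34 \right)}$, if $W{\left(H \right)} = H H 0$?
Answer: $2798$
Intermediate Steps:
$W{\left(H \right)} = 0$ ($W{\left(H \right)} = H^{2} \cdot 0 = 0$)
$C{\left(s \right)} = 2 s^{2}$ ($C{\left(s \right)} = \left(s + 0\right) \left(s + s\right) = s 2 s = 2 s^{2}$)
$M = 486$ ($M = \left(-27\right) \left(-18\right) = 486$)
$M + C{\left(-34 \right)} = 486 + 2 \left(-34\right)^{2} = 486 + 2 \cdot 1156 = 486 + 2312 = 2798$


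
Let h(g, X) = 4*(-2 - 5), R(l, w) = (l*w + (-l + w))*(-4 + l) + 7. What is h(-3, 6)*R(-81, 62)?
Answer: -11612216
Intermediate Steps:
R(l, w) = 7 + (-4 + l)*(w - l + l*w) (R(l, w) = (l*w + (w - l))*(-4 + l) + 7 = (w - l + l*w)*(-4 + l) + 7 = (-4 + l)*(w - l + l*w) + 7 = 7 + (-4 + l)*(w - l + l*w))
h(g, X) = -28 (h(g, X) = 4*(-7) = -28)
h(-3, 6)*R(-81, 62) = -28*(7 - 1*(-81)**2 - 4*62 + 4*(-81) + 62*(-81)**2 - 3*(-81)*62) = -28*(7 - 1*6561 - 248 - 324 + 62*6561 + 15066) = -28*(7 - 6561 - 248 - 324 + 406782 + 15066) = -28*414722 = -11612216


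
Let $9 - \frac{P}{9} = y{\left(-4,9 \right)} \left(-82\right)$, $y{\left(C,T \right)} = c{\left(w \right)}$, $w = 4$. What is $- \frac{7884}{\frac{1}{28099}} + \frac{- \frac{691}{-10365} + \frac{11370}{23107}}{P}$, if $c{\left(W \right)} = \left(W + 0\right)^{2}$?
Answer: $- \frac{912888277672358363}{4120786845} \approx -2.2153 \cdot 10^{8}$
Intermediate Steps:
$c{\left(W \right)} = W^{2}$
$y{\left(C,T \right)} = 16$ ($y{\left(C,T \right)} = 4^{2} = 16$)
$P = 11889$ ($P = 81 - 9 \cdot 16 \left(-82\right) = 81 - -11808 = 81 + 11808 = 11889$)
$- \frac{7884}{\frac{1}{28099}} + \frac{- \frac{691}{-10365} + \frac{11370}{23107}}{P} = - \frac{7884}{\frac{1}{28099}} + \frac{- \frac{691}{-10365} + \frac{11370}{23107}}{11889} = - 7884 \frac{1}{\frac{1}{28099}} + \left(\left(-691\right) \left(- \frac{1}{10365}\right) + 11370 \cdot \frac{1}{23107}\right) \frac{1}{11889} = \left(-7884\right) 28099 + \left(\frac{1}{15} + \frac{11370}{23107}\right) \frac{1}{11889} = -221532516 + \frac{193657}{346605} \cdot \frac{1}{11889} = -221532516 + \frac{193657}{4120786845} = - \frac{912888277672358363}{4120786845}$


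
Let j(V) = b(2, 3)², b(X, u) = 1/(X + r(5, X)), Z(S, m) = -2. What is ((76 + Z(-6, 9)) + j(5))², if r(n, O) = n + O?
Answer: 35940025/6561 ≈ 5477.8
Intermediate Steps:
r(n, O) = O + n
b(X, u) = 1/(5 + 2*X) (b(X, u) = 1/(X + (X + 5)) = 1/(X + (5 + X)) = 1/(5 + 2*X))
j(V) = 1/81 (j(V) = (1/(5 + 2*2))² = (1/(5 + 4))² = (1/9)² = (⅑)² = 1/81)
((76 + Z(-6, 9)) + j(5))² = ((76 - 2) + 1/81)² = (74 + 1/81)² = (5995/81)² = 35940025/6561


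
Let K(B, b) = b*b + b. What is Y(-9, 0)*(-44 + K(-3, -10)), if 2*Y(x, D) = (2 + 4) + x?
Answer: -69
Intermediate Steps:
K(B, b) = b + b**2 (K(B, b) = b**2 + b = b + b**2)
Y(x, D) = 3 + x/2 (Y(x, D) = ((2 + 4) + x)/2 = (6 + x)/2 = 3 + x/2)
Y(-9, 0)*(-44 + K(-3, -10)) = (3 + (1/2)*(-9))*(-44 - 10*(1 - 10)) = (3 - 9/2)*(-44 - 10*(-9)) = -3*(-44 + 90)/2 = -3/2*46 = -69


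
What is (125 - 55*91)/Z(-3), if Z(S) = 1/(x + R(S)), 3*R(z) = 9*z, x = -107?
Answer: 566080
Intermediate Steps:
R(z) = 3*z (R(z) = (9*z)/3 = 3*z)
Z(S) = 1/(-107 + 3*S)
(125 - 55*91)/Z(-3) = (125 - 55*91)/(1/(-107 + 3*(-3))) = (125 - 5005)/(1/(-107 - 9)) = -4880/(1/(-116)) = -4880/(-1/116) = -4880*(-116) = 566080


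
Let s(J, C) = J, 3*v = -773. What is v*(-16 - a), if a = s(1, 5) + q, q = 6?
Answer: 17779/3 ≈ 5926.3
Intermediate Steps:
v = -773/3 (v = (⅓)*(-773) = -773/3 ≈ -257.67)
a = 7 (a = 1 + 6 = 7)
v*(-16 - a) = -773*(-16 - 1*7)/3 = -773*(-16 - 7)/3 = -773/3*(-23) = 17779/3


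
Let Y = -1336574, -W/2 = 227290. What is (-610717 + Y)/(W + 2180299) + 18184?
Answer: 31378527005/1725719 ≈ 18183.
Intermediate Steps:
W = -454580 (W = -2*227290 = -454580)
(-610717 + Y)/(W + 2180299) + 18184 = (-610717 - 1336574)/(-454580 + 2180299) + 18184 = -1947291/1725719 + 18184 = 31378527005/1725719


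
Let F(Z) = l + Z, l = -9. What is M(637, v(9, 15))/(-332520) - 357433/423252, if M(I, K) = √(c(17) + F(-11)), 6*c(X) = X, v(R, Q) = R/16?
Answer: -357433/423252 - I*√618/1995120 ≈ -0.84449 - 1.246e-5*I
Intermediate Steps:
v(R, Q) = R/16 (v(R, Q) = R*(1/16) = R/16)
c(X) = X/6
F(Z) = -9 + Z
M(I, K) = I*√618/6 (M(I, K) = √((⅙)*17 + (-9 - 11)) = √(17/6 - 20) = √(-103/6) = I*√618/6)
M(637, v(9, 15))/(-332520) - 357433/423252 = (I*√618/6)/(-332520) - 357433/423252 = (I*√618/6)*(-1/332520) - 357433*1/423252 = -I*√618/1995120 - 357433/423252 = -357433/423252 - I*√618/1995120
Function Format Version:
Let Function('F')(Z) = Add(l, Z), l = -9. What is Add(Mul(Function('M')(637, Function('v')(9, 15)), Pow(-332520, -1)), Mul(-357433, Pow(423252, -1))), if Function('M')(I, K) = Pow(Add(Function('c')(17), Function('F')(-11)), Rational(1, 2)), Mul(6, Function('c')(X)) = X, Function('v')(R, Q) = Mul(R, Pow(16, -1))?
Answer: Add(Rational(-357433, 423252), Mul(Rational(-1, 1995120), I, Pow(618, Rational(1, 2)))) ≈ Add(-0.84449, Mul(-1.2460e-5, I))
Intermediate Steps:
Function('v')(R, Q) = Mul(Rational(1, 16), R) (Function('v')(R, Q) = Mul(R, Rational(1, 16)) = Mul(Rational(1, 16), R))
Function('c')(X) = Mul(Rational(1, 6), X)
Function('F')(Z) = Add(-9, Z)
Function('M')(I, K) = Mul(Rational(1, 6), I, Pow(618, Rational(1, 2))) (Function('M')(I, K) = Pow(Add(Mul(Rational(1, 6), 17), Add(-9, -11)), Rational(1, 2)) = Pow(Add(Rational(17, 6), -20), Rational(1, 2)) = Pow(Rational(-103, 6), Rational(1, 2)) = Mul(Rational(1, 6), I, Pow(618, Rational(1, 2))))
Add(Mul(Function('M')(637, Function('v')(9, 15)), Pow(-332520, -1)), Mul(-357433, Pow(423252, -1))) = Add(Mul(Mul(Rational(1, 6), I, Pow(618, Rational(1, 2))), Pow(-332520, -1)), Mul(-357433, Pow(423252, -1))) = Add(Mul(Mul(Rational(1, 6), I, Pow(618, Rational(1, 2))), Rational(-1, 332520)), Mul(-357433, Rational(1, 423252))) = Add(Mul(Rational(-1, 1995120), I, Pow(618, Rational(1, 2))), Rational(-357433, 423252)) = Add(Rational(-357433, 423252), Mul(Rational(-1, 1995120), I, Pow(618, Rational(1, 2))))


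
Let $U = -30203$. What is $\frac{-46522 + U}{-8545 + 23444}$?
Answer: $- \frac{76725}{14899} \approx -5.1497$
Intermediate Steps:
$\frac{-46522 + U}{-8545 + 23444} = \frac{-46522 - 30203}{-8545 + 23444} = - \frac{76725}{14899}$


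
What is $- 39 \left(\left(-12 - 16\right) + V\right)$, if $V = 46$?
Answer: $-702$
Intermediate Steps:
$- 39 \left(\left(-12 - 16\right) + V\right) = - 39 \left(\left(-12 - 16\right) + 46\right) = - 39 \left(-28 + 46\right) = \left(-39\right) 18 = -702$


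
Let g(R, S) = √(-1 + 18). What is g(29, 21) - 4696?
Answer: -4696 + √17 ≈ -4691.9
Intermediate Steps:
g(R, S) = √17
g(29, 21) - 4696 = √17 - 4696 = -4696 + √17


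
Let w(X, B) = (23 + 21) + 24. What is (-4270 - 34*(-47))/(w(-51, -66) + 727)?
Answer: -2672/795 ≈ -3.3610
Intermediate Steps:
w(X, B) = 68 (w(X, B) = 44 + 24 = 68)
(-4270 - 34*(-47))/(w(-51, -66) + 727) = (-4270 - 34*(-47))/(68 + 727) = (-4270 + 1598)/795 = -2672*1/795 = -2672/795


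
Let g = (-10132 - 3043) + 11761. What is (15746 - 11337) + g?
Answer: 2995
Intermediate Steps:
g = -1414 (g = -13175 + 11761 = -1414)
(15746 - 11337) + g = (15746 - 11337) - 1414 = 4409 - 1414 = 2995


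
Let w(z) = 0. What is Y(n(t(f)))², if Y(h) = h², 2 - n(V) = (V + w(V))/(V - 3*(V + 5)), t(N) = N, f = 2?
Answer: 2560000/130321 ≈ 19.644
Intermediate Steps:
n(V) = 2 - V/(-15 - 2*V) (n(V) = 2 - (V + 0)/(V - 3*(V + 5)) = 2 - V/(V - 3*(5 + V)) = 2 - V/(V + (-15 - 3*V)) = 2 - V/(-15 - 2*V))
Y(n(t(f)))² = ((5*(6 + 2)/(15 + 2*2))²)² = ((5*8/(15 + 4))²)² = ((5*8/19)²)² = ((5*(1/19)*8)²)² = ((40/19)²)² = (1600/361)² = 2560000/130321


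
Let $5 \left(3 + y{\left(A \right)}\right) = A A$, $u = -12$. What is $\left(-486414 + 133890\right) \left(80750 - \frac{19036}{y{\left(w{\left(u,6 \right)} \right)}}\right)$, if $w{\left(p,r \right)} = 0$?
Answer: $-30703195288$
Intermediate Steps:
$y{\left(A \right)} = -3 + \frac{A^{2}}{5}$ ($y{\left(A \right)} = -3 + \frac{A A}{5} = -3 + \frac{A^{2}}{5}$)
$\left(-486414 + 133890\right) \left(80750 - \frac{19036}{y{\left(w{\left(u,6 \right)} \right)}}\right) = \left(-486414 + 133890\right) \left(80750 - \frac{19036}{-3 + \frac{0^{2}}{5}}\right) = - 352524 \left(80750 - \frac{19036}{-3 + \frac{1}{5} \cdot 0}\right) = - 352524 \left(80750 - \frac{19036}{-3 + 0}\right) = - 352524 \left(80750 - \frac{19036}{-3}\right) = - 352524 \left(80750 - - \frac{19036}{3}\right) = - 352524 \left(80750 + \frac{19036}{3}\right) = \left(-352524\right) \frac{261286}{3} = -30703195288$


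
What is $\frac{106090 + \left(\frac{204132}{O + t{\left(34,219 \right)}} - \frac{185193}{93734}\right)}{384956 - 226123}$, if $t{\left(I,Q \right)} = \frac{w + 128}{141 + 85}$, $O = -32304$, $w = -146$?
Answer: $\frac{12099075971350881}{18115588642408114} \approx 0.66788$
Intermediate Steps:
$t{\left(I,Q \right)} = - \frac{9}{113}$ ($t{\left(I,Q \right)} = \frac{-146 + 128}{141 + 85} = - \frac{18}{226} = \left(-18\right) \frac{1}{226} = - \frac{9}{113}$)
$\frac{106090 + \left(\frac{204132}{O + t{\left(34,219 \right)}} - \frac{185193}{93734}\right)}{384956 - 226123} = \frac{106090 + \left(\frac{204132}{-32304 - \frac{9}{113}} - \frac{185193}{93734}\right)}{384956 - 226123} = \frac{106090 + \left(\frac{204132}{- \frac{3650361}{113}} - \frac{185193}{93734}\right)}{158833} = \left(106090 + \left(204132 \left(- \frac{113}{3650361}\right) - \frac{185193}{93734}\right)\right) \frac{1}{158833} = \left(106090 - \frac{946058536339}{114054312658}\right) \frac{1}{158833} = \frac{12099075971350881}{114054312658} \cdot \frac{1}{158833} = \frac{12099075971350881}{18115588642408114}$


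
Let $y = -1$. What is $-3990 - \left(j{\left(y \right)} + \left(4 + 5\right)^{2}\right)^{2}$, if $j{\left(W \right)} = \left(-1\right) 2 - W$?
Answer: $-10390$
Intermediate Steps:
$j{\left(W \right)} = -2 - W$
$-3990 - \left(j{\left(y \right)} + \left(4 + 5\right)^{2}\right)^{2} = -3990 - \left(\left(-2 - -1\right) + \left(4 + 5\right)^{2}\right)^{2} = -3990 - \left(\left(-2 + 1\right) + 9^{2}\right)^{2} = -3990 - \left(-1 + 81\right)^{2} = -3990 - 80^{2} = -3990 - 6400 = -10390$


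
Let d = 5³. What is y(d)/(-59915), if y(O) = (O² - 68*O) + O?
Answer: -1450/11983 ≈ -0.12100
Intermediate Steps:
d = 125
y(O) = O² - 67*O
y(d)/(-59915) = (125*(-67 + 125))/(-59915) = (125*58)*(-1/59915) = 7250*(-1/59915) = -1450/11983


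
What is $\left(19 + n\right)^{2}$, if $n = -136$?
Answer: $13689$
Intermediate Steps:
$\left(19 + n\right)^{2} = \left(19 - 136\right)^{2} = \left(-117\right)^{2} = 13689$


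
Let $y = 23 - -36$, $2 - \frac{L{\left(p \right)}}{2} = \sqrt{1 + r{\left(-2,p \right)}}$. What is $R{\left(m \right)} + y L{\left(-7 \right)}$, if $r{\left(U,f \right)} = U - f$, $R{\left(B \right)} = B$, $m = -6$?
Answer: $230 - 118 \sqrt{6} \approx -59.04$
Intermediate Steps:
$L{\left(p \right)} = 4 - 2 \sqrt{-1 - p}$ ($L{\left(p \right)} = 4 - 2 \sqrt{1 - \left(2 + p\right)} = 4 - 2 \sqrt{-1 - p}$)
$y = 59$ ($y = 23 + 36 = 59$)
$R{\left(m \right)} + y L{\left(-7 \right)} = -6 + 59 \left(4 - 2 \sqrt{-1 - -7}\right) = -6 + 59 \left(4 - 2 \sqrt{-1 + 7}\right) = -6 + 59 \left(4 - 2 \sqrt{6}\right) = -6 + \left(236 - 118 \sqrt{6}\right) = 230 - 118 \sqrt{6}$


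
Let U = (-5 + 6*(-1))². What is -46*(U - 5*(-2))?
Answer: -6026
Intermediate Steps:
U = 121 (U = (-5 - 6)² = (-11)² = 121)
-46*(U - 5*(-2)) = -46*(121 - 5*(-2)) = -46*(121 + 10) = -46*131 = -6026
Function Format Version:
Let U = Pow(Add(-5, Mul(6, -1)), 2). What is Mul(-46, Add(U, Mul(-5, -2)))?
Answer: -6026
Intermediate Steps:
U = 121 (U = Pow(Add(-5, -6), 2) = Pow(-11, 2) = 121)
Mul(-46, Add(U, Mul(-5, -2))) = Mul(-46, Add(121, Mul(-5, -2))) = Mul(-46, Add(121, 10)) = Mul(-46, 131) = -6026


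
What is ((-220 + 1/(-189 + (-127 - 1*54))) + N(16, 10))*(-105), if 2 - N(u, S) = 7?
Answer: 1748271/74 ≈ 23625.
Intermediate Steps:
N(u, S) = -5 (N(u, S) = 2 - 1*7 = 2 - 7 = -5)
((-220 + 1/(-189 + (-127 - 1*54))) + N(16, 10))*(-105) = ((-220 + 1/(-189 + (-127 - 1*54))) - 5)*(-105) = ((-220 + 1/(-189 + (-127 - 54))) - 5)*(-105) = ((-220 + 1/(-189 - 181)) - 5)*(-105) = ((-220 + 1/(-370)) - 5)*(-105) = ((-220 - 1/370) - 5)*(-105) = (-81401/370 - 5)*(-105) = -83251/370*(-105) = 1748271/74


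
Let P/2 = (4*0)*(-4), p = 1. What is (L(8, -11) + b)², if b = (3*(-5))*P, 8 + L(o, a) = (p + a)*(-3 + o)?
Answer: 3364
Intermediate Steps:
L(o, a) = -8 + (1 + a)*(-3 + o)
P = 0 (P = 2*((4*0)*(-4)) = 2*(0*(-4)) = 2*0 = 0)
b = 0 (b = (3*(-5))*0 = -15*0 = 0)
(L(8, -11) + b)² = ((-11 + 8 - 3*(-11) - 11*8) + 0)² = ((-11 + 8 + 33 - 88) + 0)² = (-58 + 0)² = (-58)² = 3364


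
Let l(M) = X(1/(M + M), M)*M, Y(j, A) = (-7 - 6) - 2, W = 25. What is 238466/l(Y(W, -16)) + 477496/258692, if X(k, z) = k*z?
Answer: -30842832626/970095 ≈ -31794.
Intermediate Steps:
Y(j, A) = -15 (Y(j, A) = -13 - 2 = -15)
l(M) = M/2 (l(M) = (M/(M + M))*M = (M/((2*M)))*M = ((1/(2*M))*M)*M = M/2)
238466/l(Y(W, -16)) + 477496/258692 = 238466/(((1/2)*(-15))) + 477496/258692 = 238466/(-15/2) + 477496*(1/258692) = 238466*(-2/15) + 119374/64673 = -476932/15 + 119374/64673 = -30842832626/970095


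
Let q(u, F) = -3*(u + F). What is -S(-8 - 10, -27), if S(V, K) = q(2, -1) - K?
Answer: -24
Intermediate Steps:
q(u, F) = -3*F - 3*u (q(u, F) = -3*(F + u) = -3*F - 3*u)
S(V, K) = -3 - K (S(V, K) = (-3*(-1) - 3*2) - K = (3 - 6) - K = -3 - K)
-S(-8 - 10, -27) = -(-3 - 1*(-27)) = -(-3 + 27) = -1*24 = -24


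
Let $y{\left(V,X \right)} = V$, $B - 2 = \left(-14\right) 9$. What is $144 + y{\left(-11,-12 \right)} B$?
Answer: $1508$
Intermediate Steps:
$B = -124$ ($B = 2 - 126 = -124$)
$144 + y{\left(-11,-12 \right)} B = 144 - -1364 = 144 + 1364 = 1508$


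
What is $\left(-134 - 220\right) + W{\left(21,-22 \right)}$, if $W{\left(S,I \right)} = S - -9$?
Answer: $-324$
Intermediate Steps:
$W{\left(S,I \right)} = 9 + S$ ($W{\left(S,I \right)} = S + 9 = 9 + S$)
$\left(-134 - 220\right) + W{\left(21,-22 \right)} = \left(-134 - 220\right) + \left(9 + 21\right) = -354 + 30 = -324$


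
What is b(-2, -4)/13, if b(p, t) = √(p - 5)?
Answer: I*√7/13 ≈ 0.20352*I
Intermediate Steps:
b(p, t) = √(-5 + p)
b(-2, -4)/13 = √(-5 - 2)/13 = √(-7)*(1/13) = (I*√7)*(1/13) = I*√7/13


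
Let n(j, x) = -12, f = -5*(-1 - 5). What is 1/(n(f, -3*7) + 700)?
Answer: 1/688 ≈ 0.0014535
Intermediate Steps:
f = 30 (f = -5*(-6) = 30)
1/(n(f, -3*7) + 700) = 1/(-12 + 700) = 1/688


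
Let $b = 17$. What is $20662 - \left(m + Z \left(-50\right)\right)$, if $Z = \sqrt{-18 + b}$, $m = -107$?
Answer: $20769 + 50 i \approx 20769.0 + 50.0 i$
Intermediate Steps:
$Z = i$ ($Z = \sqrt{-18 + 17} = \sqrt{-1} = i \approx 1.0 i$)
$20662 - \left(m + Z \left(-50\right)\right) = 20662 - \left(-107 + i \left(-50\right)\right) = 20662 - \left(-107 - 50 i\right) = 20662 + \left(107 + 50 i\right) = 20769 + 50 i$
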